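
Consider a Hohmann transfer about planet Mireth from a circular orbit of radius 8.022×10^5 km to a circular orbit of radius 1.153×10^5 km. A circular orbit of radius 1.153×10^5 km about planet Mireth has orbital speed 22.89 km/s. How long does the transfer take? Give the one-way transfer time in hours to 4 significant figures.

From the circular-orbit relation v² = μ/r at r = 1.153×10^5 km: μ = v²r = (22.89)² × 1.153×10^5 = 6.04117×10^7 km³/s².
Semi-major axis of the transfer orbit: a_t = (8.022×10^5 + 1.153×10^5)/2 = 4.5875×10^5 km.
Half the transfer-orbit period gives t = π√(a_t³/μ) = 1.256×10^5 s.
Converting: 1.256×10^5 s ÷ 3600 s/hour = 34.89 hours.

t = 34.89 hours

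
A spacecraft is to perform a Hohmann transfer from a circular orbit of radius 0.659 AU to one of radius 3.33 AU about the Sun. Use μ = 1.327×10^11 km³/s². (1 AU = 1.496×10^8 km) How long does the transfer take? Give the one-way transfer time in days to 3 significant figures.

t = 514 days

In km: r₁ = 0.659 × 1.496×10^8 = 9.85864×10^7 km; r₂ = 3.33 × 1.496×10^8 = 4.98168×10^8 km.
Semi-major axis of the transfer orbit: a_t = (9.85864×10^7 + 4.98168×10^8)/2 = 2.983772×10^8 km.
Half the transfer-orbit period gives t = π√(a_t³/μ) = 4.445×10^7 s.
Converting: 4.445×10^7 s ÷ 86400 s/day = 514 days.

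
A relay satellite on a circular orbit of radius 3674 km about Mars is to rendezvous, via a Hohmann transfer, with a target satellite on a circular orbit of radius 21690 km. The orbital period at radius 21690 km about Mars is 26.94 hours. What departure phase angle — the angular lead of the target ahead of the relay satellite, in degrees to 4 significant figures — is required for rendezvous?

From Kepler's third law T² = 4π²r³/μ at r = 21690 km, T = 26.94 hours = 26.94 × 3600 s = 96984 s: μ = 4π²r³/T² = 42829.0 km³/s².
Semi-major axis of the transfer orbit: a_t = (3674 + 21690)/2 = 12682 km.
Transfer time t = π√(a_t³/μ) = 21680 s.
Target angular speed ω₂ = √(μ/r₂³) = 6.479×10^-5 rad/s.
Angle swept by the target during transfer: ω₂·t = 1.4046 rad = 80.48°.
The relay satellite traverses 180° on the transfer ellipse, so the target must lead by 180° − 80.48° = 99.52°.

φ = 99.52°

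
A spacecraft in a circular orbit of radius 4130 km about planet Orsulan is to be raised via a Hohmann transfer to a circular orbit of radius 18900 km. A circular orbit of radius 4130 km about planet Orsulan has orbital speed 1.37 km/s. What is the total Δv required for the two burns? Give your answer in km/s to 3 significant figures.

Δv = 0.642 km/s

From the circular-orbit relation v² = μ/r at r = 4130 km: μ = v²r = (1.37)² × 4130 = 7751.60 km³/s².
The Hohmann ellipse has a_t = (r₁ + r₂)/2 = 11515 km.
At r₁ the circular-orbit speed is v₁ = √(μ/r₁) = 1.3700 km/s.
On the transfer ellipse at r₁, vis-viva gives v_p = √[μ(2/r₁ − 1/a_t)] = 1.7552 km/s.
First burn Δv₁ = |v_p − v₁| = 0.3852 km/s.
Circular speed at r₂: v₂ = √(μ/r₂) = 0.6404 km/s.
Transfer-orbit speed at r₂: v_a = √[μ(2/r₂ − 1/a_t)] = 0.3835 km/s.
Second burn Δv₂ = |v₂ − v_a| = 0.2569 km/s.
Δv = Δv₁ + Δv₂ = 0.3852 + 0.2569 = 0.6421 km/s.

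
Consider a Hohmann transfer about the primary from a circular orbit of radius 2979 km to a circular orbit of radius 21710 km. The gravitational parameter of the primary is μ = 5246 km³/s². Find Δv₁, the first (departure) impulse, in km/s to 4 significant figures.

Semi-major axis of the transfer orbit: a_t = (2979 + 21710)/2 = 12344.5 km.
Circular speed at r = 2979 km: v_c = √(μ/r) = 1.3270 km/s.
Vis-viva on the transfer ellipse at r = 2979 km gives v_t = √[μ(2/r − 1/a_t)] = 1.7598 km/s.
Δv₁ = |v_t − v_c| = |1.7598 − 1.3270| = 0.4328 km/s.

Δv₁ = 0.4328 km/s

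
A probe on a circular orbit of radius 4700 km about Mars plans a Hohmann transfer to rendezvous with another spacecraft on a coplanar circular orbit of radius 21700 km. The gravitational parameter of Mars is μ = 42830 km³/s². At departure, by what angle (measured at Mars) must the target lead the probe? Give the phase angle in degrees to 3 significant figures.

The Hohmann ellipse has a_t = (r₁ + r₂)/2 = 13200 km.
The half-period of the transfer ellipse is t = π√(a_t³/μ) = 23022 s.
The target's mean motion on its circular orbit is ω₂ = √(μ/r₂³) = 6.4742×10^-5 rad/s.
Angle swept by the target during transfer: ω₂·t = 1.4905 rad = 85.40°.
Arrival is 180° from departure on the ellipse, so φ = 180° − 85.40° = 94.6°.

φ = 94.6°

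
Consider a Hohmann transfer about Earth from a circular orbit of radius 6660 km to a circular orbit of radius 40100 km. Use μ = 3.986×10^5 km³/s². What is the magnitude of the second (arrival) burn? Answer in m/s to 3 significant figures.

Δv₂ = 1470 m/s

Semi-major axis of the transfer orbit: a_t = (6660 + 40100)/2 = 23380 km.
Circular speed at r = 40100 km: v_c = √(μ/r) = 3.153 km/s.
Vis-viva on the transfer ellipse at r = 40100 km gives v_t = √[μ(2/r − 1/a_t)] = 1.683 km/s.
Δv₂ = |v_t − v_c| = |1.683 − 3.153| = 1.470 km/s.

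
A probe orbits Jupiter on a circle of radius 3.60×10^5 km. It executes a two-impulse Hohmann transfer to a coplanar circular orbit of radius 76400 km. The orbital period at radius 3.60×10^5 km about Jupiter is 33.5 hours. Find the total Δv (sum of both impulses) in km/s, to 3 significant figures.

Δv = 19.2 km/s

From Kepler's third law T² = 4π²r³/μ at r = 3.60×10^5 km, T = 33.5 hours = 33.5 × 3600 s = 1.206×10^5 s: μ = 4π²r³/T² = 1.26641×10^8 km³/s².
Transfer-ellipse semi-major axis a_t = (r₁ + r₂)/2 = (3.600×10^5 + 76400)/2 = 2.182×10^5 km.
Circular speed at r₁: v₁ = √(μ/r₁) = √(1.26641×10^8/3.600×10^5) = 18.756 km/s.
On the transfer ellipse at r₁, v² = μ(2/r − 1/a) gives v_a = √[μ(2/r₁ − 1/a_t)] = 11.098 km/s.
First burn Δv₁ = |v_a − v₁| = 7.658 km/s.
Circular speed at r₂: v₂ = √(μ/r₂) = 40.714 km/s.
Transfer-orbit speed at r₂: v_p = √[μ(2/r₂ − 1/a_t)] = 52.295 km/s.
Second burn Δv₂ = |v₂ − v_p| = 11.58 km/s.
Total Δv = Δv₁ + Δv₂ = 19.24 km/s.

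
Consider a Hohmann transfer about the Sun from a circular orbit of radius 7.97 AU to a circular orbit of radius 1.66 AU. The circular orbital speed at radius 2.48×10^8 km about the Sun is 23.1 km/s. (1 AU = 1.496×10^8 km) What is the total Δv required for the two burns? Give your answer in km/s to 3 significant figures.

Δv = 11.0 km/s

From the circular-orbit relation v² = μ/r at r = 2.48×10^8 km: μ = v²r = (23.1)² × 2.48×10^8 = 1.32335×10^11 km³/s².
In km: r₁ = 7.97 × 1.496×10^8 = 1.192312×10^9 km; r₂ = 1.66 × 1.496×10^8 = 2.48336×10^8 km.
Semi-major axis of the transfer orbit: a_t = (1.192312×10^9 + 2.48336×10^8)/2 = 7.20324×10^8 km.
Circular speed at r₁: v₁ = √(μ/r₁) = √(1.32335×10^11/1.192312×10^9) = 10.535 km/s.
Transfer-orbit speed at r₁ (vis-viva equation): v_a = √[μ(2/r₁ − 1/a_t)] = 6.1858 km/s.
First burn Δv₁ = |v_a − v₁| = 4.349 km/s.
Circular speed at r₂: v₂ = √(μ/r₂) = 23.084 km/s.
Transfer-orbit speed at r₂: v_p = √[μ(2/r₂ − 1/a_t)] = 29.699 km/s.
Second burn Δv₂ = |v₂ − v_p| = 6.615 km/s.
Total Δv = Δv₁ + Δv₂ = 10.96 km/s.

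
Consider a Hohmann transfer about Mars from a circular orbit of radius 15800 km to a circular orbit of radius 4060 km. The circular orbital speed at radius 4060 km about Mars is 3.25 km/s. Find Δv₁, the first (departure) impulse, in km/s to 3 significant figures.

From the circular-orbit relation v² = μ/r at r = 4060 km: μ = v²r = (3.25)² × 4060 = 42883.8 km³/s².
Transfer-ellipse semi-major axis a_t = (r₁ + r₂)/2 = (15800 + 4060)/2 = 9930 km.
On the circular orbit at r = 15800 km, v_c = √(μ/r) = 1.647 km/s.
Transfer-orbit speed at the same r (vis-viva, a = a_t): v_t = √[μ(2/r − 1/a_t)] = 1.053 km/s.
Δv₁ = |v_t − v_c| = |1.053 − 1.647| = 0.5940 km/s.

Δv₁ = 0.594 km/s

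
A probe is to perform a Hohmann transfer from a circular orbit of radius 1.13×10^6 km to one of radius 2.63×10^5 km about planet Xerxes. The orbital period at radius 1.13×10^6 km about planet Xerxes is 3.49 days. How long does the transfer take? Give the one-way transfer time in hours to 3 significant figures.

From Kepler's third law T² = 4π²r³/μ at r = 1.13×10^6 km, T = 3.49 days = 3.49 × 86400 s = 3.01536×10^5 s: μ = 4π²r³/T² = 6.26494×10^8 km³/s².
Semi-major axis of the transfer orbit: a_t = (1.130×10^6 + 2.630×10^5)/2 = 6.965×10^5 km.
Transfer time t = π√(a_t³/μ) = π√((6.965×10^5)³ / 6.26494×10^8) = 72960 s.
Converting: 72960 s ÷ 3600 s/hour = 20.3 hours.

t = 20.3 hours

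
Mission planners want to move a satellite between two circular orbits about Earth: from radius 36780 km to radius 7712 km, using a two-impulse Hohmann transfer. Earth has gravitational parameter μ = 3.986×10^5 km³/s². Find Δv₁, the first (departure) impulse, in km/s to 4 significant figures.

Δv₁ = 1.354 km/s

Transfer-ellipse semi-major axis a_t = (r₁ + r₂)/2 = (36780 + 7712)/2 = 22246 km.
Circular speed at r = 36780 km: v_c = √(μ/r) = 3.292 km/s.
Vis-viva on the transfer ellipse at r = 36780 km gives v_t = √[μ(2/r − 1/a_t)] = 1.938 km/s.
Δv₁ = |v_t − v_c| = |1.938 − 3.292| = 1.354 km/s.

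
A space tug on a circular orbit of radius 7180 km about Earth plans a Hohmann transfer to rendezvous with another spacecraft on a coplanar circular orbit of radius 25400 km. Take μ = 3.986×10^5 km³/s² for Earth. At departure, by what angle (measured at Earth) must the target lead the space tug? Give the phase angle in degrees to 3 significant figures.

The Hohmann ellipse has a_t = (r₁ + r₂)/2 = 16290 km.
The half-period of the transfer ellipse is t = π√(a_t³/μ) = 10345.77 s.
The target's mean motion on its circular orbit is ω₂ = √(μ/r₂³) = 1.559617×10^-4 rad/s.
Angle swept by the target during transfer: ω₂·t = 1.61354 rad = 92.449°.
The space tug traverses 180° on the transfer ellipse, so the target must lead by 180° − 92.449° = 87.6°.

φ = 87.6°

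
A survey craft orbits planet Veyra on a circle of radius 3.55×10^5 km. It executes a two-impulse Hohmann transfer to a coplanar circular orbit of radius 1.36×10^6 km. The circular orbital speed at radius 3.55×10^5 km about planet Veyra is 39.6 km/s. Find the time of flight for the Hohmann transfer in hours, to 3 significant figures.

From the circular-orbit relation v² = μ/r at r = 3.55×10^5 km: μ = v²r = (39.6)² × 3.55×10^5 = 5.56697×10^8 km³/s².
Semi-major axis of the transfer orbit: a_t = (3.550×10^5 + 1.360×10^6)/2 = 8.575×10^5 km.
By Kepler's third law the transfer-orbit period is T = 2π√(a_t³/μ), so t = T/2 = 1.057×10^5 s.
Converting: 1.057×10^5 s ÷ 3600 s/hour = 29.4 hours.

t = 29.4 hours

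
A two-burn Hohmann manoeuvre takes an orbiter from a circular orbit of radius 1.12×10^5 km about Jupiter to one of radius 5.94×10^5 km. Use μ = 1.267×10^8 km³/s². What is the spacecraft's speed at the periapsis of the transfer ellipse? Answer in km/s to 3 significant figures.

v = 43.6 km/s

Semi-major axis of the transfer orbit: a_t = (1.120×10^5 + 5.940×10^5)/2 = 3.530×10^5 km.
The periapsis of the transfer ellipse is at r = 1.120×10^5 km.
Applying v² = μ(2/r − 1/a_t): v = 43.63 km/s.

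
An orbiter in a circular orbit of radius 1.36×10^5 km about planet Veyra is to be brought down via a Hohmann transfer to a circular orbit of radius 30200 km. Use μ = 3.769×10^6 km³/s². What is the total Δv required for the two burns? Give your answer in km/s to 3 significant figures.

Transfer-ellipse semi-major axis a_t = (r₁ + r₂)/2 = (1.360×10^5 + 30200)/2 = 83100 km.
At r₁ the circular-orbit speed is v₁ = √(μ/r₁) = 5.2643 km/s.
On the transfer ellipse at r₁, vis-viva gives v_a = √[μ(2/r₁ − 1/a_t)] = 3.1736 km/s.
First burn Δv₁ = |v_a − v₁| = 2.091 km/s.
At r₂, v₂ = √(μ/r₂) = 11.17 km/s.
Transfer-orbit speed at r₂: v_p = √[μ(2/r₂ − 1/a_t)] = 14.29 km/s.
Second burn Δv₂ = |v₂ − v_p| = 3.120 km/s.
Δv = Δv₁ + Δv₂ = 2.091 + 3.120 = 5.211 km/s.

Δv = 5.21 km/s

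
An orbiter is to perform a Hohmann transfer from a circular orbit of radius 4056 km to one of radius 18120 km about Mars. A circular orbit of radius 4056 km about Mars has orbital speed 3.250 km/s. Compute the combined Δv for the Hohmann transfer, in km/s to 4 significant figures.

Δv = 1.512 km/s

From the circular-orbit relation v² = μ/r at r = 4056 km: μ = v²r = (3.250)² × 4056 = 42841.5 km³/s².
The Hohmann ellipse has a_t = (r₁ + r₂)/2 = 11088 km.
At r₁ the circular-orbit speed is v₁ = √(μ/r₁) = 3.2500 km/s.
On the transfer ellipse at r₁, vis-viva equation gives v_p = √[μ(2/r₁ − 1/a_t)] = 4.1547 km/s.
First burn Δv₁ = |v_p − v₁| = 0.9047 km/s.
At r₂, v₂ = √(μ/r₂) = 1.537635 km/s.
Transfer-orbit speed at r₂: v_a = √[μ(2/r₂ − 1/a_t)] = 0.9299843 km/s.
Second burn Δv₂ = |v₂ − v_a| = 0.6077 km/s.
Total Δv = Δv₁ + Δv₂ = 1.512 km/s.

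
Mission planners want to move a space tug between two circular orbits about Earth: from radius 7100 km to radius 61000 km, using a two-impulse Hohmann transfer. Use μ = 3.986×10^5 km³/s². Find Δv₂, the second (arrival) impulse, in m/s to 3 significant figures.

The Hohmann ellipse has a_t = (r₁ + r₂)/2 = 34050 km.
On the circular orbit at r = 61000 km, v_c = √(μ/r) = 2.556 km/s.
Transfer-orbit speed at the same r (vis-viva, a = a_t): v_t = √[μ(2/r − 1/a_t)] = 1.167 km/s.
Δv₂ = |v_t − v_c| = |1.167 − 2.556| = 1.389 km/s.

Δv₂ = 1390 m/s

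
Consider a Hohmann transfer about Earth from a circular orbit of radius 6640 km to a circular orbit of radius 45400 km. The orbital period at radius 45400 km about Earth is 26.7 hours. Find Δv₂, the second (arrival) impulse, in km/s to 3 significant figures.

From Kepler's third law T² = 4π²r³/μ at r = 45400 km, T = 26.7 hours = 26.7 × 3600 s = 96120 s: μ = 4π²r³/T² = 3.99852×10^5 km³/s².
The Hohmann ellipse has a_t = (r₁ + r₂)/2 = 26020 km.
On the circular orbit at r = 45400 km, v_c = √(μ/r) = 2.968 km/s.
Transfer-orbit speed at the same r (vis-viva, a = a_t): v_t = √[μ(2/r − 1/a_t)] = 1.499 km/s.
Δv₂ = |v_t − v_c| = |1.499 − 2.968| = 1.469 km/s.

Δv₂ = 1.47 km/s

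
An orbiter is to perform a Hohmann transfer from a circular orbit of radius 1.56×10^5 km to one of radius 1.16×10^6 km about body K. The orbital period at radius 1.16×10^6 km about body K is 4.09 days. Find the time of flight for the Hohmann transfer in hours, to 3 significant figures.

From Kepler's third law T² = 4π²r³/μ at r = 1.16×10^6 km, T = 4.09 days = 4.09 × 86400 s = 3.53376×10^5 s: μ = 4π²r³/T² = 4.93469×10^8 km³/s².
Semi-major axis of the transfer orbit: a_t = (1.560×10^5 + 1.160×10^6)/2 = 6.580×10^5 km.
Half the transfer-orbit period gives t = π√(a_t³/μ) = 75480 s.
Converting: 75480 s ÷ 3600 s/hour = 21.0 hours.

t = 21.0 hours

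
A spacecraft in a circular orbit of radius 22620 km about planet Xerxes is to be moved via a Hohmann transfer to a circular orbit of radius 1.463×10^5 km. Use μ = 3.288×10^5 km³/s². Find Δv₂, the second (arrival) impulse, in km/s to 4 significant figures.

The Hohmann ellipse has a_t = (r₁ + r₂)/2 = 84460 km.
Circular speed at r = 1.463×10^5 km: v_c = √(μ/r) = 1.4991 km/s.
Transfer-orbit speed at the same r (vis-viva, a = a_t): v_t = √[μ(2/r − 1/a_t)] = 0.77583 km/s.
Δv₂ = |v_t − v_c| = |0.77583 − 1.4991| = 0.7233 km/s.

Δv₂ = 0.7233 km/s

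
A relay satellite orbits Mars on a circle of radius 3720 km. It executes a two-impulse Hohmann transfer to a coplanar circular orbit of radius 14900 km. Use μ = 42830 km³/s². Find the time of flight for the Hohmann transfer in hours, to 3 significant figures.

t = 3.79 hours

The Hohmann ellipse has a_t = (r₁ + r₂)/2 = 9310 km.
By Kepler's third law the transfer-orbit period is T = 2π√(a_t³/μ), so t = T/2 = 13640 s.
Converting: 13640 s ÷ 3600 s/hour = 3.79 hours.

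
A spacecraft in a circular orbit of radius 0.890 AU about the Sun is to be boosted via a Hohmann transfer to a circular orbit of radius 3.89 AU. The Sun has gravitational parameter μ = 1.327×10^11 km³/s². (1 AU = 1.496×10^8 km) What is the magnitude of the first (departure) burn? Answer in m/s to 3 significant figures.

Δv₁ = 8710 m/s

In km: r₁ = 0.890 × 1.496×10^8 = 1.33144×10^8 km; r₂ = 3.89 × 1.496×10^8 = 5.81944×10^8 km.
Semi-major axis of the transfer orbit: a_t = (1.33144×10^8 + 5.81944×10^8)/2 = 3.57544×10^8 km.
On the circular orbit at r = 1.33144×10^8 km, v_c = √(μ/r) = 31.570 km/s.
Vis-viva on the transfer ellipse at r = 1.33144×10^8 km gives v_t = √[μ(2/r − 1/a_t)] = 40.276 km/s.
Δv₁ = |v_t − v_c| = |40.276 − 31.570| = 8.706 km/s.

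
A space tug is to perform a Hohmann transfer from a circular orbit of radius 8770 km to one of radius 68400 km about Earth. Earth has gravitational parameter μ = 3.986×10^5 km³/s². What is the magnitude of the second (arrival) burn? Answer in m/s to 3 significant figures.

Δv₂ = 1260 m/s

Semi-major axis of the transfer orbit: a_t = (8770 + 68400)/2 = 38585 km.
On the circular orbit at r = 68400 km, v_c = √(μ/r) = 2.414 km/s.
Vis-viva on the transfer ellipse at r = 68400 km gives v_t = √[μ(2/r − 1/a_t)] = 1.151 km/s.
Δv₂ = |v_t − v_c| = |1.151 − 2.414| = 1.263 km/s.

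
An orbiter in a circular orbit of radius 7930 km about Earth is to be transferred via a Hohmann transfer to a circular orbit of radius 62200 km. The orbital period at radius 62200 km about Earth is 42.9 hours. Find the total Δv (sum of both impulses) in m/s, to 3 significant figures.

From Kepler's third law T² = 4π²r³/μ at r = 62200 km, T = 42.9 hours = 42.9 × 3600 s = 1.5444×10^5 s: μ = 4π²r³/T² = 3.98301×10^5 km³/s².
The Hohmann ellipse has a_t = (r₁ + r₂)/2 = 35065 km.
At r₁ the circular-orbit speed is v₁ = √(μ/r₁) = 7.087 km/s.
On the transfer ellipse at r₁, v² = μ(2/r − 1/a) gives v_p = √[μ(2/r₁ − 1/a_t)] = 9.439 km/s.
First burn Δv₁ = |v_p − v₁| = 2.352 km/s.
Circular speed at r₂: v₂ = √(μ/r₂) = 2.5305 km/s.
Transfer-orbit speed at r₂: v_a = √[μ(2/r₂ − 1/a_t)] = 1.2034 km/s.
Second burn Δv₂ = |v₂ − v_a| = 1.327 km/s.
Total Δv = Δv₁ + Δv₂ = 3.679 km/s.

Δv = 3680 m/s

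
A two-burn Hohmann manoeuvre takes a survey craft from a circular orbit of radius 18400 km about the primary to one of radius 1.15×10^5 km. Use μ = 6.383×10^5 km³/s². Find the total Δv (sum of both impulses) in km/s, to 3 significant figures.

Δv = 2.96 km/s

Semi-major axis of the transfer orbit: a_t = (18400 + 1.150×10^5)/2 = 66700 km.
At r₁ the circular-orbit speed is v₁ = √(μ/r₁) = 5.8898 km/s.
On the transfer ellipse at r₁, vis-viva equation gives v_p = √[μ(2/r₁ − 1/a_t)] = 7.7337 km/s.
First burn Δv₁ = |v_p − v₁| = 1.8439 km/s.
At r₂, v₂ = √(μ/r₂) = 2.3559 km/s.
Transfer-orbit speed at r₂: v_a = √[μ(2/r₂ − 1/a_t)] = 1.2374 km/s.
Second burn Δv₂ = |v₂ − v_a| = 1.1185 km/s.
Δv = Δv₁ + Δv₂ = 1.8439 + 1.1185 = 2.962 km/s.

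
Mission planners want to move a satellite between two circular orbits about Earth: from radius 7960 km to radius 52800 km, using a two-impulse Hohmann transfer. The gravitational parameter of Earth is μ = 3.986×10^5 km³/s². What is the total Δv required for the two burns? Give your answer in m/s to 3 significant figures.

Transfer-ellipse semi-major axis a_t = (r₁ + r₂)/2 = (7960 + 52800)/2 = 30380 km.
At r₁ the circular-orbit speed is v₁ = √(μ/r₁) = 7.076 km/s.
On the transfer ellipse at r₁, vis-viva gives v_p = √[μ(2/r₁ − 1/a_t)] = 9.329 km/s.
First burn Δv₁ = |v_p − v₁| = 2.253 km/s.
Circular speed at r₂: v₂ = √(μ/r₂) = 2.7476 km/s.
Transfer-orbit speed at r₂: v_a = √[μ(2/r₂ − 1/a_t)] = 1.4064 km/s.
Second burn Δv₂ = |v₂ − v_a| = 1.341 km/s.
Total Δv = Δv₁ + Δv₂ = 3.594 km/s.

Δv = 3590 m/s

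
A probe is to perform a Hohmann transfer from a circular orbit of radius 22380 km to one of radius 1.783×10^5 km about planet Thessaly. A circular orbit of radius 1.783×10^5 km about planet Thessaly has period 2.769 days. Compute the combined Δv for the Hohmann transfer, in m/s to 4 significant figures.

From Kepler's third law T² = 4π²r³/μ at r = 1.783×10^5 km, T = 2.769 days = 2.769 × 86400 s = 2.392416×10^5 s: μ = 4π²r³/T² = 3.90967×10^6 km³/s².
Semi-major axis of the transfer orbit: a_t = (22380 + 1.783×10^5)/2 = 1.0034×10^5 km.
Circular speed at r₁: v₁ = √(μ/r₁) = √(3.90967×10^6/22380) = 13.217 km/s.
Transfer-orbit speed at r₁ (vis-viva): v_p = √[μ(2/r₁ − 1/a_t)] = 17.619 km/s.
First burn Δv₁ = |v_p − v₁| = 4.402 km/s.
At r₂, v₂ = √(μ/r₂) = 4.683 km/s.
Transfer-orbit speed at r₂: v_a = √[μ(2/r₂ − 1/a_t)] = 2.212 km/s.
Second burn Δv₂ = |v₂ − v_a| = 2.471 km/s.
Total Δv = Δv₁ + Δv₂ = 6.873 km/s.

Δv = 6873 m/s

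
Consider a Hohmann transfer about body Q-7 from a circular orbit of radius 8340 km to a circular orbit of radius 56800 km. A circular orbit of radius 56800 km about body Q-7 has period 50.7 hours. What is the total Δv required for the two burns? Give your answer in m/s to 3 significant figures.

Δv = 2600 m/s

From Kepler's third law T² = 4π²r³/μ at r = 56800 km, T = 50.7 hours = 50.7 × 3600 s = 1.8252×10^5 s: μ = 4π²r³/T² = 2.17162×10^5 km³/s².
The Hohmann ellipse has a_t = (r₁ + r₂)/2 = 32570 km.
Circular speed at r₁: v₁ = √(μ/r₁) = √(2.17162×10^5/8340) = 5.103 km/s.
Transfer-orbit speed at r₁ (v² = μ(2/r − 1/a)): v_p = √[μ(2/r₁ − 1/a_t)] = 6.739 km/s.
First burn Δv₁ = |v_p − v₁| = 1.636 km/s.
At r₂, v₂ = √(μ/r₂) = 1.95532 km/s.
Transfer-orbit speed at r₂: v_a = √[μ(2/r₂ − 1/a_t)] = 0.989446 km/s.
Second burn Δv₂ = |v₂ − v_a| = 0.9659 km/s.
Total Δv = Δv₁ + Δv₂ = 2.602 km/s.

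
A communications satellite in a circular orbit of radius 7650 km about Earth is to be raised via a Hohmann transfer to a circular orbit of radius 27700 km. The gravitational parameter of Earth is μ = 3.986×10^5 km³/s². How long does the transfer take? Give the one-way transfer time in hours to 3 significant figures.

t = 3.25 hours

Transfer-ellipse semi-major axis a_t = (r₁ + r₂)/2 = (7650 + 27700)/2 = 17675 km.
By Kepler's third law the transfer-orbit period is T = 2π√(a_t³/μ), so t = T/2 = 11690 s.
Converting: 11690 s ÷ 3600 s/hour = 3.25 hours.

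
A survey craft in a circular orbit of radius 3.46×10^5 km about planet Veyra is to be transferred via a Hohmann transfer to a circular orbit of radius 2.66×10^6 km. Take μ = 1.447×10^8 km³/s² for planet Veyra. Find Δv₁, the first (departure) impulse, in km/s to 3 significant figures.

Δv₁ = 6.76 km/s

The Hohmann ellipse has a_t = (r₁ + r₂)/2 = 1.503×10^6 km.
Circular speed at r = 3.460×10^5 km: v_c = √(μ/r) = 20.45014 km/s.
Transfer-orbit speed at the same r (vis-viva, a = a_t): v_t = √[μ(2/r − 1/a_t)] = 27.20555 km/s.
Δv₁ = |v_t − v_c| = |27.20555 − 20.45014| = 6.755 km/s.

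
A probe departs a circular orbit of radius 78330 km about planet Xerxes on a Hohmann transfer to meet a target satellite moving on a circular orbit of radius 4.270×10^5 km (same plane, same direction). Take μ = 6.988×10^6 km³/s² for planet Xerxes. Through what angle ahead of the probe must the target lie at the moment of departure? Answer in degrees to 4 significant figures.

φ = 98.07°

The Hohmann ellipse has a_t = (r₁ + r₂)/2 = 2.52665×10^5 km.
The half-period of the transfer ellipse is t = π√(a_t³/μ) = 1.509×10^5 s.
The target's mean motion on its circular orbit is ω₂ = √(μ/r₂³) = 9.474×10^-6 rad/s.
Angle swept by the target during transfer: ω₂·t = 1.430 rad = 81.93°.
Arrival is 180° from departure on the ellipse, so φ = 180° − 81.93° = 98.07°.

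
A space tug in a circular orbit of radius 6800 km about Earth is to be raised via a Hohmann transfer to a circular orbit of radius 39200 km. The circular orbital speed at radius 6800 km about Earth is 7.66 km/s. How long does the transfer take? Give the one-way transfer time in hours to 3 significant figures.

t = 4.82 hours

From the circular-orbit relation v² = μ/r at r = 6800 km: μ = v²r = (7.66)² × 6800 = 3.98994×10^5 km³/s².
Transfer-ellipse semi-major axis a_t = (r₁ + r₂)/2 = (6800 + 39200)/2 = 23000 km.
Half the transfer-orbit period gives t = π√(a_t³/μ) = 17350 s.
Converting: 17350 s ÷ 3600 s/hour = 4.82 hours.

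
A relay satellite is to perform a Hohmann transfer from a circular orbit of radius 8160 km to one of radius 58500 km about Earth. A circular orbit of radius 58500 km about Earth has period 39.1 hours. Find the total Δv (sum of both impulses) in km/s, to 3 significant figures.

Δv = 3.59 km/s

From Kepler's third law T² = 4π²r³/μ at r = 58500 km, T = 39.1 hours = 39.1 × 3600 s = 1.4076×10^5 s: μ = 4π²r³/T² = 3.98904×10^5 km³/s².
Semi-major axis of the transfer orbit: a_t = (8160 + 58500)/2 = 33330 km.
Circular speed at r₁: v₁ = √(μ/r₁) = √(3.98904×10^5/8160) = 6.992 km/s.
Transfer-orbit speed at r₁ (v² = μ(2/r − 1/a)): v_p = √[μ(2/r₁ − 1/a_t)] = 9.263 km/s.
First burn Δv₁ = |v_p − v₁| = 2.271 km/s.
At r₂, v₂ = √(μ/r₂) = 2.611 km/s.
Transfer-orbit speed at r₂: v_a = √[μ(2/r₂ − 1/a_t)] = 1.292 km/s.
Second burn Δv₂ = |v₂ − v_a| = 1.319 km/s.
Total Δv = Δv₁ + Δv₂ = 3.590 km/s.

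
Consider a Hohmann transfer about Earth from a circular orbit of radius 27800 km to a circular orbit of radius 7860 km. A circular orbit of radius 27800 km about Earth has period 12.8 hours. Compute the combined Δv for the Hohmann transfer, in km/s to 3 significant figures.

Δv = 3.05 km/s

From Kepler's third law T² = 4π²r³/μ at r = 27800 km, T = 12.8 hours = 12.8 × 3600 s = 46080 s: μ = 4π²r³/T² = 3.99456×10^5 km³/s².
Semi-major axis of the transfer orbit: a_t = (27800 + 7860)/2 = 17830 km.
At r₁ the circular-orbit speed is v₁ = √(μ/r₁) = 3.791 km/s.
On the transfer ellipse at r₁, vis-viva equation gives v_a = √[μ(2/r₁ − 1/a_t)] = 2.517 km/s.
First burn Δv₁ = |v_a − v₁| = 1.274 km/s.
At r₂, v₂ = √(μ/r₂) = 7.129 km/s.
Transfer-orbit speed at r₂: v_p = √[μ(2/r₂ − 1/a_t)] = 8.902 km/s.
Second burn Δv₂ = |v₂ − v_p| = 1.773 km/s.
Total Δv = Δv₁ + Δv₂ = 3.047 km/s.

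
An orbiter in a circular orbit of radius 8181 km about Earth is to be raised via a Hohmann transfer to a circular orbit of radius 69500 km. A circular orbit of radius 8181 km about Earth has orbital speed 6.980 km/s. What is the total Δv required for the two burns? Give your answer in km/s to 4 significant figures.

Δv = 3.653 km/s

From the circular-orbit relation v² = μ/r at r = 8181 km: μ = v²r = (6.980)² × 8181 = 3.98582×10^5 km³/s².
Semi-major axis of the transfer orbit: a_t = (8181 + 69500)/2 = 38840.5 km.
At r₁ the circular-orbit speed is v₁ = √(μ/r₁) = 6.980 km/s.
On the transfer ellipse at r₁, v² = μ(2/r − 1/a) gives v_p = √[μ(2/r₁ − 1/a_t)] = 9.337 km/s.
First burn Δv₁ = |v_p − v₁| = 2.357 km/s.
At r₂, v₂ = √(μ/r₂) = 2.395 km/s.
Transfer-orbit speed at r₂: v_a = √[μ(2/r₂ − 1/a_t)] = 1.099 km/s.
Second burn Δv₂ = |v₂ − v_a| = 1.296 km/s.
Total Δv = Δv₁ + Δv₂ = 3.653 km/s.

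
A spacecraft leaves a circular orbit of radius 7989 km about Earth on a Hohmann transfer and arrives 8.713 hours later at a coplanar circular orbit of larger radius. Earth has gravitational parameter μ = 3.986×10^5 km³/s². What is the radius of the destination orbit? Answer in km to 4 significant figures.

r₂ = 60260 km

Transfer time t = 8.713 hours = 31366.8 s, and t = π√(a_t³/μ).
So a_t = (μ t²/π²)^(1/3) = (3.986×10^5 × (31366.8)² / π²)^(1/3) = 34124 km.
Since a_t = (r₁ + r₂)/2, r₂ = 2a_t − r₁ = 2×34124 − 7989 = 60259 km.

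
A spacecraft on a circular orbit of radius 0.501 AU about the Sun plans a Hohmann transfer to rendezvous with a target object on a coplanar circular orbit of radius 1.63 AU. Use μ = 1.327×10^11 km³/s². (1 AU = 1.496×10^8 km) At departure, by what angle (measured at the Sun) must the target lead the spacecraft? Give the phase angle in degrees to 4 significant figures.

φ = 84.87°

In km: r₁ = 0.501 × 1.496×10^8 = 7.49496×10^7 km; r₂ = 1.63 × 1.496×10^8 = 2.43848×10^8 km.
Semi-major axis of the transfer orbit: a_t = (7.49496×10^7 + 2.43848×10^8)/2 = 1.593988×10^8 km.
Transfer time t = π√(a_t³/μ) = 1.73557×10^7 s.
The target's mean motion on its circular orbit is ω₂ = √(μ/r₂³) = 9.56658×10^-8 rad/s.
Angle swept by the target during transfer: ω₂·t = 1.6603 rad = 95.13°.
The spacecraft traverses 180° on the transfer ellipse, so the target must lead by 180° − 95.13° = 84.87°.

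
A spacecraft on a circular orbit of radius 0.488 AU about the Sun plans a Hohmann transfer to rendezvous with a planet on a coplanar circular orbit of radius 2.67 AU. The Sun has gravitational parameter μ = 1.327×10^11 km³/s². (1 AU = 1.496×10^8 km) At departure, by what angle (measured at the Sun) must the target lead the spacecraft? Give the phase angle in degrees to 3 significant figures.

φ = 98.1°

In km: r₁ = 0.488 × 1.496×10^8 = 7.30048×10^7 km; r₂ = 2.67 × 1.496×10^8 = 3.99432×10^8 km.
Transfer-ellipse semi-major axis a_t = (r₁ + r₂)/2 = (7.30048×10^7 + 3.99432×10^8)/2 = 2.362184×10^8 km.
Transfer time t = π√(a_t³/μ) = 3.131×10^7 s.
Target angular speed ω₂ = √(μ/r₂³) = 4.563×10^-8 rad/s.
Angle swept by the target during transfer: ω₂·t = 1.4287 rad = 81.86°.
Arrival is 180° from departure on the ellipse, so φ = 180° − 81.86° = 98.1°.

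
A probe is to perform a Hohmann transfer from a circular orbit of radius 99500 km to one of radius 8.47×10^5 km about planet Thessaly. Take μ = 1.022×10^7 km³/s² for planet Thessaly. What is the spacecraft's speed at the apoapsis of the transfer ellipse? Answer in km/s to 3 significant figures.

The Hohmann ellipse has a_t = (r₁ + r₂)/2 = 4.7325×10^5 km.
At apoapsis, r = 8.470×10^5 km.
Vis-viva: v = √[μ(2/r − 1/a_t)] = √[1.022×10^7 × (2/8.470×10^5 − 1/4.7325×10^5)] = 1.593 km/s.

v = 1.59 km/s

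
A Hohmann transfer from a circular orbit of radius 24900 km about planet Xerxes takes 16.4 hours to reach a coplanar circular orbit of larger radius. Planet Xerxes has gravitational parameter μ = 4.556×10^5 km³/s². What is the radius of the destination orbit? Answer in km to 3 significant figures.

Transfer time t = 16.4 hours = 59040 s, and t = π√(a_t³/μ).
So a_t = (μ t²/π²)^(1/3) = (4.556×10^5 × (59040)² / π²)^(1/3) = 54391 km.
Since a_t = (r₁ + r₂)/2, r₂ = 2a_t − r₁ = 2×54391 − 24900 = 83882 km.

r₂ = 83900 km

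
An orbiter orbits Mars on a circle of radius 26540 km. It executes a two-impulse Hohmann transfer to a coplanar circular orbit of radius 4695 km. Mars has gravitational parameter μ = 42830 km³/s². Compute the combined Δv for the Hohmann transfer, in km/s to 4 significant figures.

Δv = 1.491 km/s

Semi-major axis of the transfer orbit: a_t = (26540 + 4695)/2 = 15617.5 km.
At r₁ the circular-orbit speed is v₁ = √(μ/r₁) = 1.27035 km/s.
Transfer-orbit speed at r₁ (vis-viva equation): v_a = √[μ(2/r₁ − 1/a_t)] = 0.696523 km/s.
First burn Δv₁ = |v_a − v₁| = 0.5738 km/s.
At r₂, v₂ = √(μ/r₂) = 3.020 km/s.
Transfer-orbit speed at r₂: v_p = √[μ(2/r₂ − 1/a_t)] = 3.937 km/s.
Second burn Δv₂ = |v₂ − v_p| = 0.9170 km/s.
Total Δv = Δv₁ + Δv₂ = 1.491 km/s.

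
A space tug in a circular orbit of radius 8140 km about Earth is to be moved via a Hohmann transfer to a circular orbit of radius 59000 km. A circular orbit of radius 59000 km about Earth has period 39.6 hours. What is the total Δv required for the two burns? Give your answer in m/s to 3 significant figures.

Δv = 3600 m/s

From Kepler's third law T² = 4π²r³/μ at r = 59000 km, T = 39.6 hours = 39.6 × 3600 s = 1.4256×10^5 s: μ = 4π²r³/T² = 3.98952×10^5 km³/s².
Semi-major axis of the transfer orbit: a_t = (8140 + 59000)/2 = 33570 km.
At r₁ the circular-orbit speed is v₁ = √(μ/r₁) = 7.001 km/s.
On the transfer ellipse at r₁, v² = μ(2/r − 1/a) gives v_p = √[μ(2/r₁ − 1/a_t)] = 9.281 km/s.
First burn Δv₁ = |v_p − v₁| = 2.280 km/s.
At r₂, v₂ = √(μ/r₂) = 2.600 km/s.
Transfer-orbit speed at r₂: v_a = √[μ(2/r₂ − 1/a_t)] = 1.280 km/s.
Second burn Δv₂ = |v₂ − v_a| = 1.320 km/s.
Δv = Δv₁ + Δv₂ = 2.280 + 1.320 = 3.600 km/s.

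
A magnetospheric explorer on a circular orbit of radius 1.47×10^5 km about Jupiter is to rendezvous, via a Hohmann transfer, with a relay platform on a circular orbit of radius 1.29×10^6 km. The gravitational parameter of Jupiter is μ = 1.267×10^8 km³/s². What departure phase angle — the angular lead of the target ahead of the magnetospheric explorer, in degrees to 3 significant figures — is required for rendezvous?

Transfer-ellipse semi-major axis a_t = (r₁ + r₂)/2 = (1.470×10^5 + 1.290×10^6)/2 = 7.185×10^5 km.
Transfer time t = π√(a_t³/μ) = 1.6998×10^5 s.
Target angular speed ω₂ = √(μ/r₂³) = 7.6825×10^-6 rad/s.
Angle swept by the target during transfer: ω₂·t = 1.3059 rad = 74.82°.
Arrival is 180° from departure on the ellipse, so φ = 180° − 74.82° = 105°.

φ = 105°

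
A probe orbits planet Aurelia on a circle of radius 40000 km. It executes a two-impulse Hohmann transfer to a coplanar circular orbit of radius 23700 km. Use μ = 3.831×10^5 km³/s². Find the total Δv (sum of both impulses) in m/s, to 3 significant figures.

Δv = 910 m/s

The Hohmann ellipse has a_t = (r₁ + r₂)/2 = 31850 km.
At r₁ the circular-orbit speed is v₁ = √(μ/r₁) = 3.0948 km/s.
On the transfer ellipse at r₁, vis-viva gives v_a = √[μ(2/r₁ − 1/a_t)] = 2.6696 km/s.
First burn Δv₁ = |v_a − v₁| = 0.4252 km/s.
Circular speed at r₂: v₂ = √(μ/r₂) = 4.0205 km/s.
Transfer-orbit speed at r₂: v_p = √[μ(2/r₂ − 1/a_t)] = 4.5056 km/s.
Second burn Δv₂ = |v₂ − v_p| = 0.4851 km/s.
Total Δv = Δv₁ + Δv₂ = 0.9103 km/s.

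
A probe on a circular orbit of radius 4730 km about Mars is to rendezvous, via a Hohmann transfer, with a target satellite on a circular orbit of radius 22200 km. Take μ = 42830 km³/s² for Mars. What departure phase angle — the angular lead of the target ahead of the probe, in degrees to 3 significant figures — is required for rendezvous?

The Hohmann ellipse has a_t = (r₁ + r₂)/2 = 13465 km.
The half-period of the transfer ellipse is t = π√(a_t³/μ) = 23720 s.
The target's mean motion on its circular orbit is ω₂ = √(μ/r₂³) = 6.257×10^-5 rad/s.
Angle swept by the target during transfer: ω₂·t = 1.484 rad = 85.03°.
The probe traverses 180° on the transfer ellipse, so the target must lead by 180° − 85.03° = 95.0°.

φ = 95.0°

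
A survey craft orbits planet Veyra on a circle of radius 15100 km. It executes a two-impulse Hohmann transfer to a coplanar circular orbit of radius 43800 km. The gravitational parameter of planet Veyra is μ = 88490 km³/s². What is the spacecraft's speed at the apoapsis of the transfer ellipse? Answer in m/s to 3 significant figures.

v = 1020 m/s

Semi-major axis of the transfer orbit: a_t = (15100 + 43800)/2 = 29450 km.
At apoapsis, r = 43800 km.
Vis-viva: v = √[μ(2/r − 1/a_t)] = √[88490 × (2/43800 − 1/29450)] = 1.018 km/s.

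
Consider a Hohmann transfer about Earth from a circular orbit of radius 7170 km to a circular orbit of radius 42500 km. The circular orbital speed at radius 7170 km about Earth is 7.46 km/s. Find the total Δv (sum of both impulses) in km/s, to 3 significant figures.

From the circular-orbit relation v² = μ/r at r = 7170 km: μ = v²r = (7.46)² × 7170 = 3.99022×10^5 km³/s².
Semi-major axis of the transfer orbit: a_t = (7170 + 42500)/2 = 24835 km.
Circular speed at r₁: v₁ = √(μ/r₁) = √(3.99022×10^5/7170) = 7.460 km/s.
Transfer-orbit speed at r₁ (v² = μ(2/r − 1/a)): v_p = √[μ(2/r₁ − 1/a_t)] = 9.759 km/s.
First burn Δv₁ = |v_p − v₁| = 2.299 km/s.
Circular speed at r₂: v₂ = √(μ/r₂) = 3.064 km/s.
Transfer-orbit speed at r₂: v_a = √[μ(2/r₂ − 1/a_t)] = 1.646 km/s.
Second burn Δv₂ = |v₂ − v_a| = 1.418 km/s.
Δv = Δv₁ + Δv₂ = 2.299 + 1.418 = 3.717 km/s.

Δv = 3.72 km/s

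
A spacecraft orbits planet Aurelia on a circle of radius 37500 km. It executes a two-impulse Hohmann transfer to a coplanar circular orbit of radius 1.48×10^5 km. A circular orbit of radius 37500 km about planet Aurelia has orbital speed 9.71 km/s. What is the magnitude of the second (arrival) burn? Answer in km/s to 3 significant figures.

Δv₂ = 1.78 km/s

From the circular-orbit relation v² = μ/r at r = 37500 km: μ = v²r = (9.71)² × 37500 = 3.53565×10^6 km³/s².
Transfer-ellipse semi-major axis a_t = (r₁ + r₂)/2 = (37500 + 1.480×10^5)/2 = 92750 km.
Circular speed at r = 1.480×10^5 km: v_c = √(μ/r) = 4.888 km/s.
Vis-viva on the transfer ellipse at r = 1.480×10^5 km gives v_t = √[μ(2/r − 1/a_t)] = 3.108 km/s.
Δv₂ = |v_t − v_c| = |3.108 − 4.888| = 1.780 km/s.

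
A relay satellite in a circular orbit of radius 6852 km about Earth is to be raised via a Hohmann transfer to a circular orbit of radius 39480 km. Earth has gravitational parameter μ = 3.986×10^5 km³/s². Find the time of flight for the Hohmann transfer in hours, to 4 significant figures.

Transfer-ellipse semi-major axis a_t = (r₁ + r₂)/2 = (6852 + 39480)/2 = 23166 km.
Transfer time t = π√(a_t³/μ) = π√((23166)³ / 3.986×10^5) = 17545 s.
Converting: 17545 s ÷ 3600 s/hour = 4.874 hours.

t = 4.874 hours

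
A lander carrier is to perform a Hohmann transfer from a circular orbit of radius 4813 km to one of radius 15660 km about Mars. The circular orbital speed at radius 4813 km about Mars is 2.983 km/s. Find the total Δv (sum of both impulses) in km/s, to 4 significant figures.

From the circular-orbit relation v² = μ/r at r = 4813 km: μ = v²r = (2.983)² × 4813 = 42827.5 km³/s².
The Hohmann ellipse has a_t = (r₁ + r₂)/2 = 10236.5 km.
Circular speed at r₁: v₁ = √(μ/r₁) = √(42827.5/4813) = 2.9830 km/s.
Transfer-orbit speed at r₁ (vis-viva): v_p = √[μ(2/r₁ − 1/a_t)] = 3.6895 km/s.
First burn Δv₁ = |v_p − v₁| = 0.7065 km/s.
At r₂, v₂ = √(μ/r₂) = 1.65373 km/s.
Transfer-orbit speed at r₂: v_a = √[μ(2/r₂ − 1/a_t)] = 1.13396 km/s.
Second burn Δv₂ = |v₂ − v_a| = 0.5198 km/s.
Total Δv = Δv₁ + Δv₂ = 1.226 km/s.

Δv = 1.226 km/s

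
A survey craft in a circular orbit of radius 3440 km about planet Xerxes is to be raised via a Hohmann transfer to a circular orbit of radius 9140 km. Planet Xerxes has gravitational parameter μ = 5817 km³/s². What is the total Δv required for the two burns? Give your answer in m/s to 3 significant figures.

Transfer-ellipse semi-major axis a_t = (r₁ + r₂)/2 = (3440 + 9140)/2 = 6290 km.
Circular speed at r₁: v₁ = √(μ/r₁) = √(5817/3440) = 1.30038 km/s.
On the transfer ellipse at r₁, v² = μ(2/r − 1/a) gives v_p = √[μ(2/r₁ − 1/a_t)] = 1.56754 km/s.
First burn Δv₁ = |v_p − v₁| = 0.2672 km/s.
At r₂, v₂ = √(μ/r₂) = 0.7978 km/s.
Transfer-orbit speed at r₂: v_a = √[μ(2/r₂ − 1/a_t)] = 0.5900 km/s.
Second burn Δv₂ = |v₂ − v_a| = 0.2078 km/s.
Δv = Δv₁ + Δv₂ = 0.2672 + 0.2078 = 0.4750 km/s.

Δv = 475 m/s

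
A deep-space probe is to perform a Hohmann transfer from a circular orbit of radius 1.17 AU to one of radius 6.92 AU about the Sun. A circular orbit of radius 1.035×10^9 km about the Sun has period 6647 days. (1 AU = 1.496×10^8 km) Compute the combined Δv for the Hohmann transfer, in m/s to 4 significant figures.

Δv = 13710 m/s

From Kepler's third law T² = 4π²r³/μ at r = 1.035×10^9 km, T = 6647 days = 6647 × 86400 s = 5.743008×10^8 s: μ = 4π²r³/T² = 1.32709×10^11 km³/s².
In km: r₁ = 1.17 × 1.496×10^8 = 1.75032×10^8 km; r₂ = 6.92 × 1.496×10^8 = 1.035232×10^9 km.
Transfer-ellipse semi-major axis a_t = (r₁ + r₂)/2 = (1.75032×10^8 + 1.035232×10^9)/2 = 6.05132×10^8 km.
Circular speed at r₁: v₁ = √(μ/r₁) = √(1.32709×10^11/1.75032×10^8) = 27.54 km/s.
On the transfer ellipse at r₁, vis-viva equation gives v_p = √[μ(2/r₁ − 1/a_t)] = 36.02 km/s.
First burn Δv₁ = |v_p − v₁| = 8.480 km/s.
At r₂, v₂ = √(μ/r₂) = 11.322 km/s.
Transfer-orbit speed at r₂: v_a = √[μ(2/r₂ − 1/a_t)] = 6.0893 km/s.
Second burn Δv₂ = |v₂ − v_a| = 5.233 km/s.
Total Δv = Δv₁ + Δv₂ = 13.71 km/s.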